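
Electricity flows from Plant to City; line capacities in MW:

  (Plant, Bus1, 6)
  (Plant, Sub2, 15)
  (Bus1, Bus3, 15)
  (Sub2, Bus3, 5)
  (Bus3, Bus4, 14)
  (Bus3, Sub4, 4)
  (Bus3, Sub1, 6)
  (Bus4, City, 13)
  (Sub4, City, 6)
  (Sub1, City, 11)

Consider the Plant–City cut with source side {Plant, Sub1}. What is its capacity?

32

Edges leaving {Plant, Sub1}: Plant→Bus1 (6), Plant→Sub2 (15), Sub1→City (11).
Cut capacity = 6 + 15 + 11 = 32.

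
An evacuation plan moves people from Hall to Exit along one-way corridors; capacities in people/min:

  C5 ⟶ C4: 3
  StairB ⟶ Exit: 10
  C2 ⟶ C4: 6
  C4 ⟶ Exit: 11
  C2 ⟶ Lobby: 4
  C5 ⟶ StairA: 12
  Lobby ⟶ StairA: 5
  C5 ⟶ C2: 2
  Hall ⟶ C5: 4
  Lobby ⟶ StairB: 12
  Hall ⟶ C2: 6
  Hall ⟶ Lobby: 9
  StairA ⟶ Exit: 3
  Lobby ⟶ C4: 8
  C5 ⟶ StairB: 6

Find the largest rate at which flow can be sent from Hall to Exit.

19

Augment Hall→C5→StairB→Exit: bottleneck 4, flow now 4.
Augment Hall→C2→C4→Exit: bottleneck 6, flow now 10.
Augment Hall→Lobby→StairB→Exit: bottleneck 6, flow now 16.
Augment Hall→Lobby→StairA→Exit: bottleneck 3, flow now 19.
No augmenting path remains; maximum flow = 19.
In the residual graph, reachable from Hall: {Hall}.
Min-cut edges: Hall→C5 (4), Hall→C2 (6), Hall→Lobby (9); capacity 4 + 6 + 9 = 19.
This cut is saturated, so no flow can exceed 19.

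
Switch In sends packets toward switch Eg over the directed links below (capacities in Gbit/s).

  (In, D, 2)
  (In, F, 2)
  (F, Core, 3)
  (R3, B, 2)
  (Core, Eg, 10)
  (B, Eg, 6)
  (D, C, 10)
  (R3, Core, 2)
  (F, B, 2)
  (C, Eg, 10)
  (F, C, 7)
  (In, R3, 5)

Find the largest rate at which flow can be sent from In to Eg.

8

Augment In→F→C→Eg: bottleneck 2, flow now 2.
Augment In→D→C→Eg: bottleneck 2, flow now 4.
Augment In→R3→B→Eg: bottleneck 2, flow now 6.
Augment In→R3→Core→Eg: bottleneck 2, flow now 8.
No augmenting path remains; maximum flow = 8.
In the residual graph, reachable from In: {In, R3}.
Min-cut edges: In→F (2), In→D (2), R3→B (2), R3→Core (2); capacity 2 + 2 + 2 + 2 = 8.
This cut is saturated, so no flow can exceed 8.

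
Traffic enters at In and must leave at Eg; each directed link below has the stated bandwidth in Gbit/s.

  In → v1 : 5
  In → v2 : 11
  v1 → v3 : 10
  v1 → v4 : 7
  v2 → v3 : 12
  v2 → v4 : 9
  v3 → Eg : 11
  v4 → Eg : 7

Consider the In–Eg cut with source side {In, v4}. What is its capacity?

23

Edges leaving {In, v4}: In→v1 (5), In→v2 (11), v4→Eg (7).
Cut capacity = 5 + 11 + 7 = 23.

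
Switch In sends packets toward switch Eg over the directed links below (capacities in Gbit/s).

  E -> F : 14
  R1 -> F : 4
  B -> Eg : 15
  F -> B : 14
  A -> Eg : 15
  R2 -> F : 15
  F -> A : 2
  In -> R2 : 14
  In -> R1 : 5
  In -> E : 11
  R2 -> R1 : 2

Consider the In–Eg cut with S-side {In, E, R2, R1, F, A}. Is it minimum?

No — its capacity is 29, but the minimum cut has capacity 16.

Given cut capacity: 14 + 15 = 29.
Augment In→E→F→B→Eg: bottleneck 11, flow now 11.
Augment In→R2→F→B→Eg: bottleneck 3, flow now 14.
Augment In→R2→F→A→Eg: bottleneck 2, flow now 16.
No augmenting path remains; maximum flow = 16.
In the residual graph, reachable from In: {In, E, R2, R1, F}.
Min-cut edges: F→B (14), F→A (2); capacity 14 + 2 = 16.
Cut capacity 29 exceeds the max flow 16, so it is not minimum.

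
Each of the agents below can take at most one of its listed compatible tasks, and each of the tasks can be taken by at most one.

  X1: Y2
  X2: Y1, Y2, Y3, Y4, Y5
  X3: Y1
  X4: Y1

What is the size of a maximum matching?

3

Unit-capacity flow: source→left, listed edges, right→sink; max matching = max flow.
Augmenting path X1→Y2 (+1); matched 1.
Augmenting path X2→Y1 (+1); matched 2.
Augmenting path X3→Y1→X2→Y3 (+1); matched 3.
No augmenting path remains; maximum matching = 3.
König certificate: {X1, X2, Y1} is a vertex cover of size 3 (every listed pair touches it), so no matching can be larger.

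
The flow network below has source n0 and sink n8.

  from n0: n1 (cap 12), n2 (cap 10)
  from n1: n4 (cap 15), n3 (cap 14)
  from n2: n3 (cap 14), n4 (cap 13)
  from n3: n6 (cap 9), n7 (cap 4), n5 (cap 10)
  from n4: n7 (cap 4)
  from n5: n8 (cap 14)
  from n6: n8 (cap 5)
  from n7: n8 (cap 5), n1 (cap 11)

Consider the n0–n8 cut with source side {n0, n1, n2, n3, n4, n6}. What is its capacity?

23

Edges leaving {n0, n1, n2, n3, n4, n6}: n3→n5 (10), n3→n7 (4), n4→n7 (4), n6→n8 (5).
Cut capacity = 10 + 4 + 4 + 5 = 23.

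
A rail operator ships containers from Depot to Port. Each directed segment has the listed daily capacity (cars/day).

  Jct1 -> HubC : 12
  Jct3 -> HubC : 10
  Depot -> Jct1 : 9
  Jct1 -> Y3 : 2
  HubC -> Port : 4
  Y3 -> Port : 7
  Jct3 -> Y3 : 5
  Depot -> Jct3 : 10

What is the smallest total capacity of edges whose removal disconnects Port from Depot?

Augment Depot→Jct1→HubC→Port: bottleneck 4, flow now 4.
Augment Depot→Jct1→Y3→Port: bottleneck 2, flow now 6.
Augment Depot→Jct3→Y3→Port: bottleneck 5, flow now 11.
No augmenting path remains; maximum flow = 11.
By max-flow min-cut, the minimum cut capacity equals the max flow.
In the residual graph, reachable from Depot: {Depot, Jct1, Jct3, HubC}.
Min-cut edges: Jct1→Y3 (2), Jct3→Y3 (5), HubC→Port (4); capacity 2 + 5 + 4 = 11.

11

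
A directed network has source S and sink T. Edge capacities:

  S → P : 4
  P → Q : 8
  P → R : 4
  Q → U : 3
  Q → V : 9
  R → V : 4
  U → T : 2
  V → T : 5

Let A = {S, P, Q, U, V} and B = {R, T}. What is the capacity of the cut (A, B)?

11

Edges leaving {S, P, Q, U, V}: P→R (4), U→T (2), V→T (5).
Cut capacity = 4 + 2 + 5 = 11.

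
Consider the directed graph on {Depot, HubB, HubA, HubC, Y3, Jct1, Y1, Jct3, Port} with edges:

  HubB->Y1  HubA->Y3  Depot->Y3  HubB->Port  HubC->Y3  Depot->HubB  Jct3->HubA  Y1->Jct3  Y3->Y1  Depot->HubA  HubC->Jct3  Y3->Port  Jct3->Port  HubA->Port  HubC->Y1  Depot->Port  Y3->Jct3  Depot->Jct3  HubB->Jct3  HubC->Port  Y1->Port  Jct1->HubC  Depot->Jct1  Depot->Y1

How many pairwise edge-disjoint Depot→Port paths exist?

Assign every edge capacity 1; by Menger, the answer equals the max flow.
Path Depot→Port (+1); total 1.
Path Depot→HubB→Port (+1); total 2.
Path Depot→HubA→Port (+1); total 3.
Path Depot→Y3→Port (+1); total 4.
Path Depot→Y1→Port (+1); total 5.
Path Depot→Jct3→Port (+1); total 6.
Path Depot→Jct1→HubC→Port (+1); total 7.
No residual Depot→Port path; max flow = 7.
Certifying cut of size 7: {Depot→HubA, Depot→HubB, Depot→Jct1, Depot→Jct3, Depot→Port, Depot→Y1, Depot→Y3}.

7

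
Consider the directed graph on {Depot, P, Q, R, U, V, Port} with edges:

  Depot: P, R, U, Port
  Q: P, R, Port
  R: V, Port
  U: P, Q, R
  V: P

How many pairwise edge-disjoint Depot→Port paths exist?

3

Assign every edge capacity 1; by Menger, the answer equals the max flow.
Path Depot→Port (+1); total 1.
Path Depot→R→Port (+1); total 2.
Path Depot→U→Q→Port (+1); total 3.
No residual Depot→Port path; max flow = 3.
Certifying cut of size 3: {Depot→Port, Depot→R, Depot→U}.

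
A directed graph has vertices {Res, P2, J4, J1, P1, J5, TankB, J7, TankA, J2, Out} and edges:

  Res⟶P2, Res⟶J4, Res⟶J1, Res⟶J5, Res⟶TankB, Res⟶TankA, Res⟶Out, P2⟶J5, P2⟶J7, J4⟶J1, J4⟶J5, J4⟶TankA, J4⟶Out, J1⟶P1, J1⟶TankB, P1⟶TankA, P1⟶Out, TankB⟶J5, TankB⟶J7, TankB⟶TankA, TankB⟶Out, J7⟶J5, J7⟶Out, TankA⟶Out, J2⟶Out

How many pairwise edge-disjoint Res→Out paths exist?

Assign every edge capacity 1; by Menger, the answer equals the max flow.
Path Res→Out (+1); total 1.
Path Res→J4→Out (+1); total 2.
Path Res→TankB→Out (+1); total 3.
Path Res→TankA→Out (+1); total 4.
Path Res→P2→J7→Out (+1); total 5.
Path Res→J1→P1→Out (+1); total 6.
No residual Res→Out path; max flow = 6.
Certifying cut of size 6: {Res→J1, Res→J4, Res→Out, Res→P2, Res→TankA, Res→TankB}.

6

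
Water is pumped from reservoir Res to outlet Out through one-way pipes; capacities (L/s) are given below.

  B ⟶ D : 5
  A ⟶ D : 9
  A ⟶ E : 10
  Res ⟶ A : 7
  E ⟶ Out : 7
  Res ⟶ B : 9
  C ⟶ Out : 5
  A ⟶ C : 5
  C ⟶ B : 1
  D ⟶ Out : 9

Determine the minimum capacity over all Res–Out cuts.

Augment Res→A→C→Out: bottleneck 5, flow now 5.
Augment Res→A→D→Out: bottleneck 2, flow now 7.
Augment Res→B→D→Out: bottleneck 5, flow now 12.
No augmenting path remains; maximum flow = 12.
By max-flow min-cut, the minimum cut capacity equals the max flow.
In the residual graph, reachable from Res: {Res, B}.
Min-cut edges: Res→A (7), B→D (5); capacity 7 + 5 = 12.

12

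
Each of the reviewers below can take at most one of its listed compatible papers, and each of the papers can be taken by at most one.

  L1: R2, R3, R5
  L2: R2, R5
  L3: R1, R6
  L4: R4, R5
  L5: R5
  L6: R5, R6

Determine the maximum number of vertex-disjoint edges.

Unit-capacity flow: source→left, listed edges, right→sink; max matching = max flow.
Augmenting path L1→R2 (+1); matched 1.
Augmenting path L2→R5 (+1); matched 2.
Augmenting path L3→R1 (+1); matched 3.
Augmenting path L4→R4 (+1); matched 4.
Augmenting path L6→R6 (+1); matched 5.
Augmenting path L5→R5→L2→R2→L1→R3 (+1); matched 6.
No augmenting path remains; maximum matching = 6.
König certificate: {L1, L2, L3, L4, L5, L6} is a vertex cover of size 6 (every listed pair touches it), so no matching can be larger.

6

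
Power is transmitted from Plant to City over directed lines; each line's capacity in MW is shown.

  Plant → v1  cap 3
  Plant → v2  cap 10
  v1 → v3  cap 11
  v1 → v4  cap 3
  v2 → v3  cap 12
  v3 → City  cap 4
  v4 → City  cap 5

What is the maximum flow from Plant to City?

Augment Plant→v1→v3→City: bottleneck 3, flow now 3.
Augment Plant→v2→v3→City: bottleneck 1, flow now 4.
Augment Plant→v2→v3→v1→v4→City: bottleneck 3, flow now 7. (uses reverse residual edge)
No augmenting path remains; maximum flow = 7.
In the residual graph, reachable from Plant: {Plant, v2, v3}.
Min-cut edges: Plant→v1 (3), v3→City (4); capacity 3 + 4 = 7.
This cut is saturated, so no flow can exceed 7.

7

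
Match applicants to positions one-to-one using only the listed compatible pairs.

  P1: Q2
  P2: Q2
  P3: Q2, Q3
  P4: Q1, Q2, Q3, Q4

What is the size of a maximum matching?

Unit-capacity flow: source→left, listed edges, right→sink; max matching = max flow.
Augmenting path P1→Q2 (+1); matched 1.
Augmenting path P3→Q3 (+1); matched 2.
Augmenting path P4→Q1 (+1); matched 3.
No augmenting path remains; maximum matching = 3.
König certificate: {P3, P4, Q2} is a vertex cover of size 3 (every listed pair touches it), so no matching can be larger.

3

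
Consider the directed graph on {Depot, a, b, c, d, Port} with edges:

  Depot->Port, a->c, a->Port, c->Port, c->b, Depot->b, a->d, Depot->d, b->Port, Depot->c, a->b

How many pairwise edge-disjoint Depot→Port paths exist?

3

Assign every edge capacity 1; by Menger, the answer equals the max flow.
Path Depot→Port (+1); total 1.
Path Depot→b→Port (+1); total 2.
Path Depot→c→Port (+1); total 3.
No residual Depot→Port path; max flow = 3.
Certifying cut of size 3: {Depot→Port, Depot→b, Depot→c}.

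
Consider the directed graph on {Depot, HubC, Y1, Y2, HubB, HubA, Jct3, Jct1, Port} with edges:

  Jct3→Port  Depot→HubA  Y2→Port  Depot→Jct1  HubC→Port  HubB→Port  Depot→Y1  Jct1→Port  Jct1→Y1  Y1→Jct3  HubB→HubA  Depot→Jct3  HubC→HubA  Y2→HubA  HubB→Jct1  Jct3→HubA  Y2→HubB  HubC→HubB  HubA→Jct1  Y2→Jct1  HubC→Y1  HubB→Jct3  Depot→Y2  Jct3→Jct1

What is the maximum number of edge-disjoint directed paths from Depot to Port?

Assign every edge capacity 1; by Menger, the answer equals the max flow.
Path Depot→Y2→Port (+1); total 1.
Path Depot→Jct3→Port (+1); total 2.
Path Depot→Jct1→Port (+1); total 3.
No residual Depot→Port path; max flow = 3.
Certifying cut of size 3: {Depot→Y2, Jct1→Port, Jct3→Port}.

3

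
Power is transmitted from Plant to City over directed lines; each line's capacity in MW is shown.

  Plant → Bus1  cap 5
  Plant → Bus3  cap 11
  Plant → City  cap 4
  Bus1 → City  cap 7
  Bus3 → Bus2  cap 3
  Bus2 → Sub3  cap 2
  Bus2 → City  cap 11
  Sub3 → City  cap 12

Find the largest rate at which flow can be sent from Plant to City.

12

Augment Plant→City: bottleneck 4, flow now 4.
Augment Plant→Bus1→City: bottleneck 5, flow now 9.
Augment Plant→Bus3→Bus2→City: bottleneck 3, flow now 12.
No augmenting path remains; maximum flow = 12.
In the residual graph, reachable from Plant: {Plant, Bus3}.
Min-cut edges: Plant→Bus1 (5), Plant→City (4), Bus3→Bus2 (3); capacity 5 + 4 + 3 = 12.
This cut is saturated, so no flow can exceed 12.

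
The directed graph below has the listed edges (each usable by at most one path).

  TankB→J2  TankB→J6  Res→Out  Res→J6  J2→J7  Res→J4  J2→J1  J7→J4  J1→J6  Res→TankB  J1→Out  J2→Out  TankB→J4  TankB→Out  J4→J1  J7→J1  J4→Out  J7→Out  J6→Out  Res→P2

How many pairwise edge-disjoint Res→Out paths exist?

Assign every edge capacity 1; by Menger, the answer equals the max flow.
Path Res→Out (+1); total 1.
Path Res→TankB→Out (+1); total 2.
Path Res→J6→Out (+1); total 3.
Path Res→J4→Out (+1); total 4.
No residual Res→Out path; max flow = 4.
Certifying cut of size 4: {Res→J4, Res→J6, Res→Out, Res→TankB}.

4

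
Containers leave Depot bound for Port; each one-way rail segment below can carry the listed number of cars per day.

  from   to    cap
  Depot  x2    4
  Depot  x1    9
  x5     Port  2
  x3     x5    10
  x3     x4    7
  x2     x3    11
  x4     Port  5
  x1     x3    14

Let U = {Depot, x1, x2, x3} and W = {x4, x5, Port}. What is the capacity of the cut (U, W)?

Edges leaving {Depot, x1, x2, x3}: x3→x4 (7), x3→x5 (10).
Cut capacity = 7 + 10 = 17.

17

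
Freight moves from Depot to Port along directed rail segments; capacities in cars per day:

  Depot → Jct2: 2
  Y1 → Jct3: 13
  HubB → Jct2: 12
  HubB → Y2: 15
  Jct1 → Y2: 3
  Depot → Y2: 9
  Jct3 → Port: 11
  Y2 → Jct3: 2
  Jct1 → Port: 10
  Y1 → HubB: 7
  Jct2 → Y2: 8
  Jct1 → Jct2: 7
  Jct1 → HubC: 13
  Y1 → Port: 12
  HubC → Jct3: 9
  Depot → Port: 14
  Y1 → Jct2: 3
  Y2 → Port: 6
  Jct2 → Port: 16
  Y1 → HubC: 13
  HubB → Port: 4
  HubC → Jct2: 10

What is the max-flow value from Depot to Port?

24

Augment Depot→Port: bottleneck 14, flow now 14.
Augment Depot→Jct2→Port: bottleneck 2, flow now 16.
Augment Depot→Y2→Port: bottleneck 6, flow now 22.
Augment Depot→Y2→Jct3→Port: bottleneck 2, flow now 24.
No augmenting path remains; maximum flow = 24.
In the residual graph, reachable from Depot: {Depot, Y2}.
Min-cut edges: Depot→Jct2 (2), Depot→Port (14), Y2→Jct3 (2), Y2→Port (6); capacity 2 + 14 + 2 + 6 = 24.
This cut is saturated, so no flow can exceed 24.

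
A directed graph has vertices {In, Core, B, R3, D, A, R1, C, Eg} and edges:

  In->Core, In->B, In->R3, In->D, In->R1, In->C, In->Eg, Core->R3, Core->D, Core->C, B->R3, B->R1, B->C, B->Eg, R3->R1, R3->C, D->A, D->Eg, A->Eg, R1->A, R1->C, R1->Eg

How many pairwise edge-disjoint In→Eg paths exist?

Assign every edge capacity 1; by Menger, the answer equals the max flow.
Path In→Eg (+1); total 1.
Path In→B→Eg (+1); total 2.
Path In→D→Eg (+1); total 3.
Path In→R1→Eg (+1); total 4.
Path In→Core→D→A→Eg (+1); total 5.
No residual In→Eg path; max flow = 5.
Certifying cut of size 5: {A→Eg, D→Eg, In→B, In→Eg, R1→Eg}.

5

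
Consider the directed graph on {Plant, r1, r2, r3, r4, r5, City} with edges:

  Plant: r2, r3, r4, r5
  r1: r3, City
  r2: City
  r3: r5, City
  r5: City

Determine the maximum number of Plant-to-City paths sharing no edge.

Assign every edge capacity 1; by Menger, the answer equals the max flow.
Path Plant→r2→City (+1); total 1.
Path Plant→r3→City (+1); total 2.
Path Plant→r5→City (+1); total 3.
No residual Plant→City path; max flow = 3.
Certifying cut of size 3: {Plant→r2, Plant→r3, Plant→r5}.

3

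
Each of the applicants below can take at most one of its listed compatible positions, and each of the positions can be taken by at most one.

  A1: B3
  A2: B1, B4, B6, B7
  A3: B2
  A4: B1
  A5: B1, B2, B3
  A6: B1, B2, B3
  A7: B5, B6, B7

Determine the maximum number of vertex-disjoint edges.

5

Unit-capacity flow: source→left, listed edges, right→sink; max matching = max flow.
Augmenting path A1→B3 (+1); matched 1.
Augmenting path A2→B1 (+1); matched 2.
Augmenting path A3→B2 (+1); matched 3.
Augmenting path A7→B5 (+1); matched 4.
Augmenting path A4→B1→A2→B4 (+1); matched 5.
No augmenting path remains; maximum matching = 5.
König certificate: {A2, A7, B1, B2, B3} is a vertex cover of size 5 (every listed pair touches it), so no matching can be larger.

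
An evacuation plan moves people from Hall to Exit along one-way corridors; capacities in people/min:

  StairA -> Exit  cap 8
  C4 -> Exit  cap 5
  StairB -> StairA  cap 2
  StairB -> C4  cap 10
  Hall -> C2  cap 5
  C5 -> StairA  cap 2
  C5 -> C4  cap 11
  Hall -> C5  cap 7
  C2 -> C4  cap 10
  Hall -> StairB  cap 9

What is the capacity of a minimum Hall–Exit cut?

9

Augment Hall→C5→C4→Exit: bottleneck 5, flow now 5.
Augment Hall→C5→StairA→Exit: bottleneck 2, flow now 7.
Augment Hall→StairB→StairA→Exit: bottleneck 2, flow now 9.
No augmenting path remains; maximum flow = 9.
By max-flow min-cut, the minimum cut capacity equals the max flow.
In the residual graph, reachable from Hall: {Hall, C5, StairB, C2, C4}.
Min-cut edges: C5→StairA (2), StairB→StairA (2), C4→Exit (5); capacity 2 + 2 + 5 = 9.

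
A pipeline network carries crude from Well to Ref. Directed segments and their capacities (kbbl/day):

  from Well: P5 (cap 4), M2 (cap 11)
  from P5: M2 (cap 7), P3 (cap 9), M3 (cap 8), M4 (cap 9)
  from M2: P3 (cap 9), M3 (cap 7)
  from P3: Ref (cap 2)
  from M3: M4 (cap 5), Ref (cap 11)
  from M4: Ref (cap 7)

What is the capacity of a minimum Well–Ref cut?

13

Augment Well→P5→P3→Ref: bottleneck 2, flow now 2.
Augment Well→P5→M3→Ref: bottleneck 2, flow now 4.
Augment Well→M2→M3→Ref: bottleneck 7, flow now 11.
Augment Well→M2→P3→P5→M3→Ref: bottleneck 2, flow now 13. (uses reverse residual edge)
No augmenting path remains; maximum flow = 13.
By max-flow min-cut, the minimum cut capacity equals the max flow.
In the residual graph, reachable from Well: {Well, M2, P3}.
Min-cut edges: Well→P5 (4), M2→M3 (7), P3→Ref (2); capacity 4 + 7 + 2 = 13.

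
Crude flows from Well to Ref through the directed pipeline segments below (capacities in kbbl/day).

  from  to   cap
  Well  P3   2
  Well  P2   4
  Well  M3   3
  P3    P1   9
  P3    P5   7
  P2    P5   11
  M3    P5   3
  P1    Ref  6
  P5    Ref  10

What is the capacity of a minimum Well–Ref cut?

9

Augment Well→P3→P1→Ref: bottleneck 2, flow now 2.
Augment Well→P2→P5→Ref: bottleneck 4, flow now 6.
Augment Well→M3→P5→Ref: bottleneck 3, flow now 9.
No augmenting path remains; maximum flow = 9.
By max-flow min-cut, the minimum cut capacity equals the max flow.
In the residual graph, reachable from Well: {Well}.
Min-cut edges: Well→P3 (2), Well→P2 (4), Well→M3 (3); capacity 2 + 4 + 3 = 9.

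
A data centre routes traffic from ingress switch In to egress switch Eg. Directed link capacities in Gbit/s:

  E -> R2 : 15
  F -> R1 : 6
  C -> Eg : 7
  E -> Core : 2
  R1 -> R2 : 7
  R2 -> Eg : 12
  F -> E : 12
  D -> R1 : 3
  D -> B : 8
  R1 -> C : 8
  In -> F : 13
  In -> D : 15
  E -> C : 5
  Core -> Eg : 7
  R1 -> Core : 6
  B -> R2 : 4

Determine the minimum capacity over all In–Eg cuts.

20

Augment In→D→B→R2→Eg: bottleneck 4, flow now 4.
Augment In→D→R1→C→Eg: bottleneck 3, flow now 7.
Augment In→F→R1→C→Eg: bottleneck 4, flow now 11.
Augment In→F→R1→Core→Eg: bottleneck 2, flow now 13.
Augment In→F→E→Core→Eg: bottleneck 2, flow now 15.
Augment In→F→E→R2→Eg: bottleneck 5, flow now 20.
No augmenting path remains; maximum flow = 20.
By max-flow min-cut, the minimum cut capacity equals the max flow.
In the residual graph, reachable from In: {In, D, B}.
Min-cut edges: In→F (13), D→R1 (3), B→R2 (4); capacity 13 + 3 + 4 = 20.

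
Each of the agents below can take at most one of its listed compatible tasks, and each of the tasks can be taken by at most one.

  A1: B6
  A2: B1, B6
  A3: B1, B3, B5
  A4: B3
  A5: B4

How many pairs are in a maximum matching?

5

Unit-capacity flow: source→left, listed edges, right→sink; max matching = max flow.
Augmenting path A1→B6 (+1); matched 1.
Augmenting path A2→B1 (+1); matched 2.
Augmenting path A3→B3 (+1); matched 3.
Augmenting path A5→B4 (+1); matched 4.
Augmenting path A4→B3→A3→B5 (+1); matched 5.
No augmenting path remains; maximum matching = 5.
König certificate: {A1, A2, A3, A4, A5} is a vertex cover of size 5 (every listed pair touches it), so no matching can be larger.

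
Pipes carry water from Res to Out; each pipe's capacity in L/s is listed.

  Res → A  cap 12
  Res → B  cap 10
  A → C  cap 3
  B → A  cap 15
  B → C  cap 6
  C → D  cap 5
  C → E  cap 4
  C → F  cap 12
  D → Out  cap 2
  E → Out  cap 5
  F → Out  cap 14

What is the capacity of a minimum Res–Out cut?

Augment Res→A→C→D→Out: bottleneck 2, flow now 2.
Augment Res→A→C→E→Out: bottleneck 1, flow now 3.
Augment Res→B→C→E→Out: bottleneck 3, flow now 6.
Augment Res→B→C→F→Out: bottleneck 3, flow now 9.
No augmenting path remains; maximum flow = 9.
By max-flow min-cut, the minimum cut capacity equals the max flow.
In the residual graph, reachable from Res: {Res, A, B}.
Min-cut edges: A→C (3), B→C (6); capacity 3 + 6 = 9.

9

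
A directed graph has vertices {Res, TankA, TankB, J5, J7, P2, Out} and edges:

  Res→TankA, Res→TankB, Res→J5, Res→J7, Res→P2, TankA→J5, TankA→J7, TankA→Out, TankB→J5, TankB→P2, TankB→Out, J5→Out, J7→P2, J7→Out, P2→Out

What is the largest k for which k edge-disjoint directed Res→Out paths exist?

Assign every edge capacity 1; by Menger, the answer equals the max flow.
Path Res→TankA→Out (+1); total 1.
Path Res→TankB→Out (+1); total 2.
Path Res→J5→Out (+1); total 3.
Path Res→J7→Out (+1); total 4.
Path Res→P2→Out (+1); total 5.
No residual Res→Out path; max flow = 5.
Certifying cut of size 5: {Res→J5, Res→J7, Res→P2, Res→TankA, Res→TankB}.

5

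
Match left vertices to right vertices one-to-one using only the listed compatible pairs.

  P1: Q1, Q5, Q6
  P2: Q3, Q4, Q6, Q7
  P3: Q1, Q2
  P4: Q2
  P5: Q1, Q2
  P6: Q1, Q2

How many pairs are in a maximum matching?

Unit-capacity flow: source→left, listed edges, right→sink; max matching = max flow.
Augmenting path P1→Q1 (+1); matched 1.
Augmenting path P2→Q3 (+1); matched 2.
Augmenting path P3→Q2 (+1); matched 3.
Augmenting path P5→Q1→P1→Q5 (+1); matched 4.
No augmenting path remains; maximum matching = 4.
König certificate: {P1, P2, Q1, Q2} is a vertex cover of size 4 (every listed pair touches it), so no matching can be larger.

4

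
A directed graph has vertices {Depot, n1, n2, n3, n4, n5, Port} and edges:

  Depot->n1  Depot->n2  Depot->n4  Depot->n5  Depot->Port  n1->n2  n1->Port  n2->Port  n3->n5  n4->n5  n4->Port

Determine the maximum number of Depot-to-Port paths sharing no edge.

Assign every edge capacity 1; by Menger, the answer equals the max flow.
Path Depot→Port (+1); total 1.
Path Depot→n1→Port (+1); total 2.
Path Depot→n2→Port (+1); total 3.
Path Depot→n4→Port (+1); total 4.
No residual Depot→Port path; max flow = 4.
Certifying cut of size 4: {Depot→Port, Depot→n1, Depot→n2, Depot→n4}.

4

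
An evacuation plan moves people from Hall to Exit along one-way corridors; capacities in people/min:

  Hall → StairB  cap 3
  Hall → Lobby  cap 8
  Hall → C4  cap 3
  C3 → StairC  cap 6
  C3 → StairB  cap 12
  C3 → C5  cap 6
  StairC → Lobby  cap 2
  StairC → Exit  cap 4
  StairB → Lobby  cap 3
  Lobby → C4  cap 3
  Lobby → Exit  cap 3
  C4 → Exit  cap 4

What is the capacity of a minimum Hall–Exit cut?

7

Augment Hall→Lobby→Exit: bottleneck 3, flow now 3.
Augment Hall→C4→Exit: bottleneck 3, flow now 6.
Augment Hall→Lobby→C4→Exit: bottleneck 1, flow now 7.
No augmenting path remains; maximum flow = 7.
By max-flow min-cut, the minimum cut capacity equals the max flow.
In the residual graph, reachable from Hall: {Hall, StairB, Lobby, C4}.
Min-cut edges: Lobby→Exit (3), C4→Exit (4); capacity 3 + 4 = 7.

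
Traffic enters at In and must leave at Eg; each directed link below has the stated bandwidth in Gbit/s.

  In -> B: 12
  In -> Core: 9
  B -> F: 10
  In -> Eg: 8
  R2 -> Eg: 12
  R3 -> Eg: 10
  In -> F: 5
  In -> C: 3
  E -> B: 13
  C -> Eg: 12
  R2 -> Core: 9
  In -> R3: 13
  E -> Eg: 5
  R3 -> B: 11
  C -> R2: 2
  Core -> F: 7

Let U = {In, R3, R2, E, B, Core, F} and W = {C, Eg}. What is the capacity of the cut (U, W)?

38

Edges leaving {In, R3, R2, E, B, Core, F}: In→C (3), In→Eg (8), R3→Eg (10), R2→Eg (12), E→Eg (5).
Cut capacity = 3 + 8 + 10 + 12 + 5 = 38.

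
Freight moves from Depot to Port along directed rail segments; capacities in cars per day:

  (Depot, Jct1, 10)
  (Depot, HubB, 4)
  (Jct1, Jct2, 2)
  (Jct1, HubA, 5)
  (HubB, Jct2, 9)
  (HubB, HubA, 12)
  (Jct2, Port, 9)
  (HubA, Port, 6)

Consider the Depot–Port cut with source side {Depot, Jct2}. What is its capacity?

23

Edges leaving {Depot, Jct2}: Depot→Jct1 (10), Depot→HubB (4), Jct2→Port (9).
Cut capacity = 10 + 4 + 9 = 23.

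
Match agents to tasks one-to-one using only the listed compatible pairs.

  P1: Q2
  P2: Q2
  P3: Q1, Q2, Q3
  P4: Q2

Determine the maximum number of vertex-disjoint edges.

2

Unit-capacity flow: source→left, listed edges, right→sink; max matching = max flow.
Augmenting path P1→Q2 (+1); matched 1.
Augmenting path P3→Q1 (+1); matched 2.
No augmenting path remains; maximum matching = 2.
König certificate: {P3, Q2} is a vertex cover of size 2 (every listed pair touches it), so no matching can be larger.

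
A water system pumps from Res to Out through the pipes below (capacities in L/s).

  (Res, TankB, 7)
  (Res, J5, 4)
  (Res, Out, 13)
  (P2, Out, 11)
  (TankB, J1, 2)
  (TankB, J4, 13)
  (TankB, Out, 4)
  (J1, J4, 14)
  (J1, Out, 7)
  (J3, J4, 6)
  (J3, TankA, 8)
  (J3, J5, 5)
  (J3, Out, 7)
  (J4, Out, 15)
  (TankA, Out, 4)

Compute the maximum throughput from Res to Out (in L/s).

20

Augment Res→Out: bottleneck 13, flow now 13.
Augment Res→TankB→Out: bottleneck 4, flow now 17.
Augment Res→TankB→J1→Out: bottleneck 2, flow now 19.
Augment Res→TankB→J4→Out: bottleneck 1, flow now 20.
No augmenting path remains; maximum flow = 20.
In the residual graph, reachable from Res: {Res, J5}.
Min-cut edges: Res→TankB (7), Res→Out (13); capacity 7 + 13 = 20.
This cut is saturated, so no flow can exceed 20.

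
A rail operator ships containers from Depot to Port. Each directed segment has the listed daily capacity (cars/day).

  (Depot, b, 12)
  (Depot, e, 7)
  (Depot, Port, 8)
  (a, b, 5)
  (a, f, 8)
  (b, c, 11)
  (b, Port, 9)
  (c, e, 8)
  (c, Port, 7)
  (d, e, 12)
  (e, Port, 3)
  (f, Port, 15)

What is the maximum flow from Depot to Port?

Augment Depot→Port: bottleneck 8, flow now 8.
Augment Depot→b→Port: bottleneck 9, flow now 17.
Augment Depot→e→Port: bottleneck 3, flow now 20.
Augment Depot→b→c→Port: bottleneck 3, flow now 23.
No augmenting path remains; maximum flow = 23.
In the residual graph, reachable from Depot: {Depot, e}.
Min-cut edges: Depot→b (12), Depot→Port (8), e→Port (3); capacity 12 + 8 + 3 = 23.
This cut is saturated, so no flow can exceed 23.

23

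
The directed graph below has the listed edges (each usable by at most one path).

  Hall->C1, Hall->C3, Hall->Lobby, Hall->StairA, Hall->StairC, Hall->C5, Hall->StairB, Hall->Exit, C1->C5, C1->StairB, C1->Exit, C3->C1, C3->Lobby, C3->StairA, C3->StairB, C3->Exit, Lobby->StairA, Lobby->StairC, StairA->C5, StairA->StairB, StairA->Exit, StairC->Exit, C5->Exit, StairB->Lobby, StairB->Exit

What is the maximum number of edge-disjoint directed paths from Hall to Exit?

Assign every edge capacity 1; by Menger, the answer equals the max flow.
Path Hall→Exit (+1); total 1.
Path Hall→C1→Exit (+1); total 2.
Path Hall→C3→Exit (+1); total 3.
Path Hall→StairA→Exit (+1); total 4.
Path Hall→StairC→Exit (+1); total 5.
Path Hall→C5→Exit (+1); total 6.
Path Hall→StairB→Exit (+1); total 7.
No residual Hall→Exit path; max flow = 7.
Certifying cut of size 7: {C5→Exit, Hall→C1, Hall→C3, Hall→Exit, StairA→Exit, StairB→Exit, StairC→Exit}.

7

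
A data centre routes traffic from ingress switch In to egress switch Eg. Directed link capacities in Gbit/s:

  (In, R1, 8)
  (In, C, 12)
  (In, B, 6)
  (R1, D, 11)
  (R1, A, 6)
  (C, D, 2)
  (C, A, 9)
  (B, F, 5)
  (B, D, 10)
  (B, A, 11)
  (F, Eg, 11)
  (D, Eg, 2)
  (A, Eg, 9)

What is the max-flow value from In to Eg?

Augment In→R1→D→Eg: bottleneck 2, flow now 2.
Augment In→R1→A→Eg: bottleneck 6, flow now 8.
Augment In→C→A→Eg: bottleneck 3, flow now 11.
Augment In→B→F→Eg: bottleneck 5, flow now 16.
No augmenting path remains; maximum flow = 16.
In the residual graph, reachable from In: {In, R1, C, B, D, A}.
Min-cut edges: B→F (5), D→Eg (2), A→Eg (9); capacity 5 + 2 + 9 = 16.
This cut is saturated, so no flow can exceed 16.

16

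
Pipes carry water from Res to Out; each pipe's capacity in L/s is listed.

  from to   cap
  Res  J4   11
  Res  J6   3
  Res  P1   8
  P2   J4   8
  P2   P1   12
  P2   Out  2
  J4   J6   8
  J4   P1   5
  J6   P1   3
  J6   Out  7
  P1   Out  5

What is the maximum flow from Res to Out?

Augment Res→J6→Out: bottleneck 3, flow now 3.
Augment Res→P1→Out: bottleneck 5, flow now 8.
Augment Res→J4→J6→Out: bottleneck 4, flow now 12.
No augmenting path remains; maximum flow = 12.
In the residual graph, reachable from Res: {Res, J4, J6, P1}.
Min-cut edges: J6→Out (7), P1→Out (5); capacity 7 + 5 = 12.
This cut is saturated, so no flow can exceed 12.

12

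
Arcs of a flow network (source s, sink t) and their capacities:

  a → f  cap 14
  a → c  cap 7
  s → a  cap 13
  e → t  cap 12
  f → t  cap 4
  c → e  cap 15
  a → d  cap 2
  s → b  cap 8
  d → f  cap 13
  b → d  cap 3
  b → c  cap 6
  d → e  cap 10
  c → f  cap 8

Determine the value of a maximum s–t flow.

Augment s→a→f→t: bottleneck 4, flow now 4.
Augment s→a→c→e→t: bottleneck 7, flow now 11.
Augment s→a→d→e→t: bottleneck 2, flow now 13.
Augment s→b→c→e→t: bottleneck 3, flow now 16.
No augmenting path remains; maximum flow = 16.
In the residual graph, reachable from s: {s, a, b, c, d, e, f}.
Min-cut edges: e→t (12), f→t (4); capacity 12 + 4 = 16.
This cut is saturated, so no flow can exceed 16.

16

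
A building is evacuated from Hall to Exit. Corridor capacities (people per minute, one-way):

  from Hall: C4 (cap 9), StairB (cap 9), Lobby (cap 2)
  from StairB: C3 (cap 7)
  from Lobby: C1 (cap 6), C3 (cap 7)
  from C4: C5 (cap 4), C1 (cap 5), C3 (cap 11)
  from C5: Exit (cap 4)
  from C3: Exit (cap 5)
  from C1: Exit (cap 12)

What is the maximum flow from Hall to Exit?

16

Augment Hall→StairB→C3→Exit: bottleneck 5, flow now 5.
Augment Hall→Lobby→C1→Exit: bottleneck 2, flow now 7.
Augment Hall→C4→C5→Exit: bottleneck 4, flow now 11.
Augment Hall→C4→C1→Exit: bottleneck 5, flow now 16.
No augmenting path remains; maximum flow = 16.
In the residual graph, reachable from Hall: {Hall, StairB, C3}.
Min-cut edges: Hall→Lobby (2), Hall→C4 (9), C3→Exit (5); capacity 2 + 9 + 5 = 16.
This cut is saturated, so no flow can exceed 16.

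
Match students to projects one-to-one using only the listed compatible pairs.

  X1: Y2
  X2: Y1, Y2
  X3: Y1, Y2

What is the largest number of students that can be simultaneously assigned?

2

Unit-capacity flow: source→left, listed edges, right→sink; max matching = max flow.
Augmenting path X1→Y2 (+1); matched 1.
Augmenting path X2→Y1 (+1); matched 2.
No augmenting path remains; maximum matching = 2.
König certificate: {Y1, Y2} is a vertex cover of size 2 (every listed pair touches it), so no matching can be larger.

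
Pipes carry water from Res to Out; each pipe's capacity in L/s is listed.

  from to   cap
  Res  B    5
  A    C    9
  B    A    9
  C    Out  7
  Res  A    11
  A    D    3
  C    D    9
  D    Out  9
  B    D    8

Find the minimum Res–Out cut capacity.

16

Augment Res→A→C→Out: bottleneck 7, flow now 7.
Augment Res→A→D→Out: bottleneck 3, flow now 10.
Augment Res→B→D→Out: bottleneck 5, flow now 15.
Augment Res→A→C→D→Out: bottleneck 1, flow now 16.
No augmenting path remains; maximum flow = 16.
By max-flow min-cut, the minimum cut capacity equals the max flow.
In the residual graph, reachable from Res: {Res}.
Min-cut edges: Res→A (11), Res→B (5); capacity 11 + 5 = 16.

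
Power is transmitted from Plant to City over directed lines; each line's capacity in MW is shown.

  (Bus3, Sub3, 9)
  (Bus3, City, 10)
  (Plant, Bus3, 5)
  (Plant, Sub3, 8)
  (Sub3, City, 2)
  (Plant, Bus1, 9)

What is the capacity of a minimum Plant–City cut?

Augment Plant→Bus3→City: bottleneck 5, flow now 5.
Augment Plant→Sub3→City: bottleneck 2, flow now 7.
No augmenting path remains; maximum flow = 7.
By max-flow min-cut, the minimum cut capacity equals the max flow.
In the residual graph, reachable from Plant: {Plant, Bus1, Sub3}.
Min-cut edges: Plant→Bus3 (5), Sub3→City (2); capacity 5 + 2 = 7.

7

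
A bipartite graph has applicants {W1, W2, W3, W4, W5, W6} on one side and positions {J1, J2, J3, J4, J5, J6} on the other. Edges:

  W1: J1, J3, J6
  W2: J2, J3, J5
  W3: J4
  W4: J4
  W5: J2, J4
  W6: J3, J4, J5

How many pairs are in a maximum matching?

5

Unit-capacity flow: source→left, listed edges, right→sink; max matching = max flow.
Augmenting path W1→J1 (+1); matched 1.
Augmenting path W2→J2 (+1); matched 2.
Augmenting path W3→J4 (+1); matched 3.
Augmenting path W6→J3 (+1); matched 4.
Augmenting path W5→J2→W2→J5 (+1); matched 5.
No augmenting path remains; maximum matching = 5.
König certificate: {W1, W2, W5, W6, J4} is a vertex cover of size 5 (every listed pair touches it), so no matching can be larger.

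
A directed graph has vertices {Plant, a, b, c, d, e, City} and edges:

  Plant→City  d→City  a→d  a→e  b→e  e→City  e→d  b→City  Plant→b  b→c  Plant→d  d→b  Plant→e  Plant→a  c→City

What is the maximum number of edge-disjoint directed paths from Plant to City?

Assign every edge capacity 1; by Menger, the answer equals the max flow.
Path Plant→City (+1); total 1.
Path Plant→b→City (+1); total 2.
Path Plant→d→City (+1); total 3.
Path Plant→e→City (+1); total 4.
Path Plant→a→d→b→c→City (+1); total 5.
No residual Plant→City path; max flow = 5.
Certifying cut of size 5: {Plant→City, Plant→a, Plant→b, Plant→d, Plant→e}.

5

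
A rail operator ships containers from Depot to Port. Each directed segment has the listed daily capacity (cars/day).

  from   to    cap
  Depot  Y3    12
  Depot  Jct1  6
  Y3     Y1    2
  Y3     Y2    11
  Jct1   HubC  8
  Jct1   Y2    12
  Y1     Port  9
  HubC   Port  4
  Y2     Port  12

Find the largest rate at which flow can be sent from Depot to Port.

Augment Depot→Y3→Y1→Port: bottleneck 2, flow now 2.
Augment Depot→Y3→Y2→Port: bottleneck 10, flow now 12.
Augment Depot→Jct1→HubC→Port: bottleneck 4, flow now 16.
Augment Depot→Jct1→Y2→Port: bottleneck 2, flow now 18.
No augmenting path remains; maximum flow = 18.
In the residual graph, reachable from Depot: {Depot}.
Min-cut edges: Depot→Y3 (12), Depot→Jct1 (6); capacity 12 + 6 = 18.
This cut is saturated, so no flow can exceed 18.

18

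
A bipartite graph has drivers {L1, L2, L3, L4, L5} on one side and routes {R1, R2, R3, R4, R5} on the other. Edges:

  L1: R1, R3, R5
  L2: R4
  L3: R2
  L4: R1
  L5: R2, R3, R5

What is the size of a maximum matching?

Unit-capacity flow: source→left, listed edges, right→sink; max matching = max flow.
Augmenting path L1→R1 (+1); matched 1.
Augmenting path L2→R4 (+1); matched 2.
Augmenting path L3→R2 (+1); matched 3.
Augmenting path L5→R3 (+1); matched 4.
Augmenting path L4→R1→L1→R5 (+1); matched 5.
No augmenting path remains; maximum matching = 5.
König certificate: {L1, L2, L3, L4, L5} is a vertex cover of size 5 (every listed pair touches it), so no matching can be larger.

5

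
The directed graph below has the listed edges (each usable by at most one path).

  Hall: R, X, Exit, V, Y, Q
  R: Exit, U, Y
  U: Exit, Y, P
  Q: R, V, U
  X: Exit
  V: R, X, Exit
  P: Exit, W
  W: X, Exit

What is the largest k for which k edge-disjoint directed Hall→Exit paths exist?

5

Assign every edge capacity 1; by Menger, the answer equals the max flow.
Path Hall→Exit (+1); total 1.
Path Hall→R→Exit (+1); total 2.
Path Hall→V→Exit (+1); total 3.
Path Hall→X→Exit (+1); total 4.
Path Hall→Q→U→Exit (+1); total 5.
No residual Hall→Exit path; max flow = 5.
Certifying cut of size 5: {Hall→Exit, Hall→Q, Hall→R, Hall→V, Hall→X}.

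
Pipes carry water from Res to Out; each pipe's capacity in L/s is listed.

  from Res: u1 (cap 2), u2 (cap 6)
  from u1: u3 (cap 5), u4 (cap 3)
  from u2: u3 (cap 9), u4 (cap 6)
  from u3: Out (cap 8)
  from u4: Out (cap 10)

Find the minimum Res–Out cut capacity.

8

Augment Res→u1→u3→Out: bottleneck 2, flow now 2.
Augment Res→u2→u3→Out: bottleneck 6, flow now 8.
No augmenting path remains; maximum flow = 8.
By max-flow min-cut, the minimum cut capacity equals the max flow.
In the residual graph, reachable from Res: {Res}.
Min-cut edges: Res→u1 (2), Res→u2 (6); capacity 2 + 6 = 8.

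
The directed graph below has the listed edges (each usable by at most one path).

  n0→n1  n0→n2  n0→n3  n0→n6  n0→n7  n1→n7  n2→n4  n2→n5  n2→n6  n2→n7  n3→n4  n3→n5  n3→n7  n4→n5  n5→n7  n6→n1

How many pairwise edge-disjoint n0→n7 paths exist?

4

Assign every edge capacity 1; by Menger, the answer equals the max flow.
Path n0→n7 (+1); total 1.
Path n0→n1→n7 (+1); total 2.
Path n0→n2→n7 (+1); total 3.
Path n0→n3→n7 (+1); total 4.
No residual n0→n7 path; max flow = 4.
Certifying cut of size 4: {n0→n2, n0→n3, n0→n7, n1→n7}.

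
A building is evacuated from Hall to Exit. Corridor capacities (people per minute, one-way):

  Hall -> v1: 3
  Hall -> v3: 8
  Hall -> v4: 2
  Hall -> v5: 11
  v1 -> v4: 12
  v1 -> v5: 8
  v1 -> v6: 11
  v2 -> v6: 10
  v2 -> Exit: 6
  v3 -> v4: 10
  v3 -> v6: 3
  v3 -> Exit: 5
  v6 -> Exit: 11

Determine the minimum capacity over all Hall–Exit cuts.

11

Augment Hall→v3→Exit: bottleneck 5, flow now 5.
Augment Hall→v1→v6→Exit: bottleneck 3, flow now 8.
Augment Hall→v3→v6→Exit: bottleneck 3, flow now 11.
No augmenting path remains; maximum flow = 11.
By max-flow min-cut, the minimum cut capacity equals the max flow.
In the residual graph, reachable from Hall: {Hall, v4, v5}.
Min-cut edges: Hall→v1 (3), Hall→v3 (8); capacity 3 + 8 = 11.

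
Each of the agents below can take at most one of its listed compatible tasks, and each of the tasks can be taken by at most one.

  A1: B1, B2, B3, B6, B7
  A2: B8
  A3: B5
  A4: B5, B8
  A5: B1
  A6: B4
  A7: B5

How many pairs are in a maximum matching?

5

Unit-capacity flow: source→left, listed edges, right→sink; max matching = max flow.
Augmenting path A1→B1 (+1); matched 1.
Augmenting path A2→B8 (+1); matched 2.
Augmenting path A3→B5 (+1); matched 3.
Augmenting path A6→B4 (+1); matched 4.
Augmenting path A5→B1→A1→B2 (+1); matched 5.
No augmenting path remains; maximum matching = 5.
König certificate: {A1, A5, A6, B5, B8} is a vertex cover of size 5 (every listed pair touches it), so no matching can be larger.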